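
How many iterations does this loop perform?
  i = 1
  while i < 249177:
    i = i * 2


The loop variable doubles each iteration:
i = 1 -> 2 -> 4 -> 8 -> 16 -> 32 -> 64 -> 128 -> 256 -> 512 -> 1024 -> 2048 -> 4096 -> 8192 -> 16384 -> 32768 -> 65536 -> 131072 -> 262144 (stop, 262144 >= 249177)
Number of doublings = ceil(log2(249177)) = 18


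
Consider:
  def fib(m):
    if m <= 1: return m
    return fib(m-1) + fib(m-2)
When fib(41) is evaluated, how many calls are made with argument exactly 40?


Let N(m) = number of times fib(m) is called while evaluating fib(41).
N(41) = 1 (the initial call).
N(40) = 1 (only fib(41) calls it).
For 1 <= m <= 39: fib(m) is called by fib(m+1) and fib(m+2), so
  N(m) = N(m+1) + N(m+2).
fib(0) is called only by fib(2), so N(0) = N(2).
Walk down from m=41:
  N(41)=1, N(40)=1
N(40) = 1


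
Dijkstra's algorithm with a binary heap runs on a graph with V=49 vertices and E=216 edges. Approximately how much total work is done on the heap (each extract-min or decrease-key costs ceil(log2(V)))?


Dijkstra with a binary heap: each vertex is extracted once, each edge may relax once.
Each heap operation costs O(log V).
V + E = 49 + 216 = 265
ceil(log2(49)) = 6 (since 2^5 = 32 < 49 <= 64 = 2^6)
Total heap work = (V+E) * ceil(log2(V)) = 265 * 6 = 1590


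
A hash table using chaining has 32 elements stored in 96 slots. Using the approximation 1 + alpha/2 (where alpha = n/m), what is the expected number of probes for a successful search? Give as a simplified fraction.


Load factor alpha = n/m = 32/96
Expected probes = 1 + alpha/2 = 1 + 32/(2*96)
= 1 + 32/192
= 192/192 + 32/192
= 224/192
Simplify: 7/6


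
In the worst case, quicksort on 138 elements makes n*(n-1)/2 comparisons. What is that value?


Sum of comparisons per partition:
137 + 136 + ... + 1 + 0
= 138 * (138 - 1) / 2
= 138 * 137 / 2
= 9453


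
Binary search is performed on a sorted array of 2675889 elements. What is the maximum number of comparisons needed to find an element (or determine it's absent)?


Binary search halves the search space each comparison:
  Step 1: search space = 2675889 -> 1337944
  Step 2: search space = 1337944 -> 668972
  Step 3: search space = 668972 -> 334486
  Step 4: search space = 334486 -> 167243
  Step 5: search space = 167243 -> 83621
  Step 6: search space = 83621 -> 41810
  Step 7: search space = 41810 -> 20905
  Step 8: search space = 20905 -> 10452
  Step 9: search space = 10452 -> 5226
  Step 10: search space = 5226 -> 2613
  Step 11: search space = 2613 -> 1306
  Step 12: search space = 1306 -> 653
  Step 13: search space = 653 -> 326
  Step 14: search space = 326 -> 163
  Step 15: search space = 163 -> 81
  Step 16: search space = 81 -> 40
  Step 17: search space = 40 -> 20
  Step 18: search space = 20 -> 10
  Step 19: search space = 10 -> 5
  Step 20: search space = 5 -> 2
  Step 21: search space = 2 -> 1
  Step 22: search space = 1 (final check)
Maximum comparisons = floor(log2(2675889)) + 1 = 21 + 1 = 22


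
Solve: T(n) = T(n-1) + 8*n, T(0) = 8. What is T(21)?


Expanding the recurrence:
T(21) = T(20) + 8*21
       = T(19) + 8*20 + 8*21
       ...
       = T(0) + 8*(1 + 2 + ... + 21)
       = 8 + 8 * 21*22/2
       = 8 + 8 * 231
       = 8 + 1848 = 1856


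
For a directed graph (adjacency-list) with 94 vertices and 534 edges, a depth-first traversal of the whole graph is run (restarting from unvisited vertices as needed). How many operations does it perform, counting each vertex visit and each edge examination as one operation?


A full DFS traversal visits each vertex once and examines each edge once.
V = 94
E = 534
Sum = 94 + 534 = 628


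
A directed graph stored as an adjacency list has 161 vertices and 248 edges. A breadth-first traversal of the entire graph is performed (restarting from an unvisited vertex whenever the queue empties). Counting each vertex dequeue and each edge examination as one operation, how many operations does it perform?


A full BFS traversal dequeues each vertex once and examines each edge once.
Vertex visits: 161
Edge visits: 248
V + E = 161 + 248 = 409


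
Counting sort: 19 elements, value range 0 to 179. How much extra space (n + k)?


n = 19 (output array)
k = 180 (count array for 180 distinct values)
Extra space = 19 + 180 = 199


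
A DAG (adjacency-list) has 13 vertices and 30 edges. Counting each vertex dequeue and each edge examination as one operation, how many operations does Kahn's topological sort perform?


V = 13 (vertex processing)
E = 30 (edge processing)
V + E = 13 + 30 = 43


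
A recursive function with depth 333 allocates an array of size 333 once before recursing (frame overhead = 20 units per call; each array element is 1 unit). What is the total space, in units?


Array allocation: 333 units (allocated once)
Stack frames: 333 deep * 20 per frame = 6660 units
Total = 333 + 6660 = 6993


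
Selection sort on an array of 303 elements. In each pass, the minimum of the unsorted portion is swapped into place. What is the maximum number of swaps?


Selection sort performs one swap per pass:
  Pass 1: find min in positions 0 to 302, swap with position 0
  Pass 2: find min in positions 1 to 302, swap with position 1
  Pass 3: find min in positions 2 to 302, swap with position 2
  Pass 4: find min in positions 3 to 302, swap with position 3
  Pass 5: find min in positions 4 to 302, swap with position 4
  ... (297 more passes)
Total passes (and swaps) = n - 1 = 303 - 1 = 302


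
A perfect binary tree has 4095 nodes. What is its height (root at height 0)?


For a perfect binary tree of height h: n = 2^(h+1) - 1, so h = log2(n+1) - 1.
  n + 1 = 4096 = 2^12
  log2(4096) = 12
  height = 12 - 1 = 11


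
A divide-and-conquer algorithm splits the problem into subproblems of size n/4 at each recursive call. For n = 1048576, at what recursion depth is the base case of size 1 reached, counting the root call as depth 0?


At each depth, the problem size is divided by 4:
  Depth 0: problem size = 1048576
  Depth 1: problem size = 262144
  Depth 2: problem size = 65536
  Depth 3: problem size = 16384
  Depth 4: problem size = 4096
  Depth 5: problem size = 1024
  Depth 6: problem size = 256
  Depth 7: problem size = 64
  Depth 8: problem size = 16
  Depth 9: problem size = 4
  Depth 10: problem size = 1 (base case)
The base case is reached at depth log_4(1048576) = 10 (the tree has 11 levels counting depth 0, but the depth asked for is 10).
Recursion depth = 10


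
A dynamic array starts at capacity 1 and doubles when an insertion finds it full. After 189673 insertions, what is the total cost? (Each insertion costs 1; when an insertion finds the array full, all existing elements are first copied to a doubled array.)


Insertion cost: 189673 (one per element)
Resizes occur just before inserting elements 2, 3, 5, 9, ...
Elements copied at each resize: 1 + 2 + 4 + 8 + 16 + 32 + 64 + 128 + 256 + 512 + 1024 + 2048 + 4096 + 8192 + 16384 + 32768 + 65536 + 131072
Sum of copies = 262143 (geometric series: 2^k - 1)
Total = 189673 + 262143 = 451816


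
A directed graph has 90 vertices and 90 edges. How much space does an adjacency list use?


Adjacency list: one list head per vertex + one entry per edge
Vertex heads: 90
Edge entries: 90
Total = 90 + 90 = 180


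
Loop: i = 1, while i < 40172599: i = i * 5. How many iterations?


i multiplies by 5 each step:
i = 1 -> 5 -> 25 -> 125 -> 625 -> 3125 -> 15625 -> 78125 -> 390625 -> 1953125 -> 9765625 -> 48828125 (stop)
Iterations = ceil(log_5(40172599)) = 11


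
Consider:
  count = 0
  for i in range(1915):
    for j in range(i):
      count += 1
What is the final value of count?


For each i, the inner loop runs i times:
  i=0: inner runs 0 times
  i=1: inner runs 1 time
  i=2: inner runs 2 times
  i=3: inner runs 3 times
  i=4: inner runs 4 times
  i=5: inner runs 5 times
  i=6: inner runs 6 times
  i=7: inner runs 7 times
  ...
Total = 0 + 1 + 2 + ... + 1914 = 1915*(1915-1)/2 = 1832655


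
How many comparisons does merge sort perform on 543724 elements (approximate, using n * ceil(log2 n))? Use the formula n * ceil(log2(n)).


Recursion depth: ceil(log2(543724)) = 20
Each recursion level merges n = 543724 elements
Total = 543724 * 20 = 10874480


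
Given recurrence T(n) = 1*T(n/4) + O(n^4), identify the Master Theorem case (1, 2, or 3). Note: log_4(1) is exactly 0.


Master Theorem parameters: a=1, b=4, c=4
log_b(a) = 0
Compare b^c with a: 4^4 = 256 > 1, so c > log_b(a).
Comparing c=4 vs log_b(a)=0:
4 > 0 => Case 3
Result: T(n) = O(n^4)
Master Theorem case = 3


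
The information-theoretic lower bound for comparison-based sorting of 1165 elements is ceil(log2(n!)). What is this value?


A binary decision tree of height h has at most 2^h leaves and needs at least n! of them, so h >= ceil(log2(n!)).
1165! is far too large to multiply out, so use Stirling's series:
  ln(n!) ~ n ln n - n + (1/2) ln(2 pi n) + 1/(12n)  (error below 1/(360 n^3), negligible here)
  ln(1165) = 7.0604764
  n ln n = 1165 * 7.0604764 = 8225.4550
  (1/2) ln(2 pi * 1165) = (1/2) ln(7319.9109) = 4.4492
  1/(12*1165) = 0.0001
  ln(1165!) ~ 8225.4550 - 1165 + 4.4492 + 0.0001 = 7064.9043
Convert to base 2: log2(1165!) = 7064.9043 / ln 2 = 7064.9043 / 0.69314718 = 10192.5024
ceil(10192.5024) = 10193


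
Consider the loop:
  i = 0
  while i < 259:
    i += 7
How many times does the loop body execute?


Starting at i = 0, each iteration adds 7.
Iterations until i >= 259:
  Iteration 1: i = 0 -> i = 7
  Iteration 2: i = 7 -> i = 14
  Iteration 3: i = 14 -> i = 21
  Iteration 4: i = 21 -> i = 28
  Iteration 5: i = 28 -> i = 35
  Iteration 6: i = 35 -> i = 42
  Iteration 7: i = 42 -> i = 49
  Iteration 8: i = 49 -> i = 56
  ... continuing ...
Total iterations = ceil(259/7) = 37


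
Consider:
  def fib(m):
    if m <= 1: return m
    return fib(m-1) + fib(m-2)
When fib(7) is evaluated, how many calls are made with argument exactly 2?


Let N(m) = number of times fib(m) is called while evaluating fib(7).
N(7) = 1 (the initial call).
N(6) = 1 (only fib(7) calls it).
For 1 <= m <= 5: fib(m) is called by fib(m+1) and fib(m+2), so
  N(m) = N(m+1) + N(m+2).
fib(0) is called only by fib(2), so N(0) = N(2).
Walk down from m=7:
  N(7)=1, N(6)=1, N(5)=2, N(4)=3, N(3)=5, N(2)=8
N(2) = 8


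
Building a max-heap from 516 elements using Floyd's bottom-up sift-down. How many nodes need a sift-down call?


In a heap of 516 elements (0-indexed array):
  Last element index: 515
  Parent of last element: floor((515 - 1) / 2) = 257
  Internal nodes: indices 0 to 257
  Count = floor(516/2) = 258


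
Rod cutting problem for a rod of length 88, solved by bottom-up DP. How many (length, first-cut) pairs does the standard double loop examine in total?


For each subproblem length i = 1..88, the inner loop considers i possible first cuts.
Total = 1 + 2 + ... + 88
= 88*(88+1)/2
= 88*89/2 = 3916


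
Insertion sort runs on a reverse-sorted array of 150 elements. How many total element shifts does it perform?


Sum of shifts = 1 + 2 + 3 + ... + 149
= 150 * 149 / 2
= 22350 / 2
= 11175


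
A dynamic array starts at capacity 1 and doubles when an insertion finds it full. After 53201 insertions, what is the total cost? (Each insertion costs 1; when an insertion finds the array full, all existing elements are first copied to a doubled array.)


Insertion cost: 53201 (one per element)
Resizes occur just before inserting elements 2, 3, 5, 9, ...
Elements copied at each resize: 1 + 2 + 4 + 8 + 16 + 32 + 64 + 128 + 256 + 512 + 1024 + 2048 + 4096 + 8192 + 16384 + 32768
Sum of copies = 65535 (geometric series: 2^k - 1)
Total = 53201 + 65535 = 118736


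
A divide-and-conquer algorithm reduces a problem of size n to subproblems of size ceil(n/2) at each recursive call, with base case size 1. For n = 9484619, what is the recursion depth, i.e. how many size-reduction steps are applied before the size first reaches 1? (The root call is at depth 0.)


Each step divides the size by 2 (rounding up); after k steps the size is ceil(n/2^k), which equals 1 exactly when 2^k >= n.
So the depth is the smallest k with 2^k >= 9484619, i.e. ceil(log_2(9484619)).
2^23 = 8388608 < 9484619 <= 16777216 = 2^24
Recursion depth = 24


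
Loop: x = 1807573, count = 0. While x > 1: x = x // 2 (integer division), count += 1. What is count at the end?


The variable x halves each step:
x = 1807573 -> 903786 -> 451893 -> 225946 -> 112973 -> 56486 -> 28243 -> 14121 -> 7060 -> 3530 -> 1765 -> 882 -> 441 -> 220 -> 110 -> 55 -> 27 -> 13 -> 6 -> 3 -> 1
Number of halvings = floor(log2(1807573)) = 20


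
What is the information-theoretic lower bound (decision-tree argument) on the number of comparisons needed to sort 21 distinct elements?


A binary decision tree of height h has at most 2^h leaves and needs at least n! of them, so h >= ceil(log2(n!)).
Compute 21! as a running product:
  x2 = 2, x3 = 6, x4 = 24, x5 = 120
  x6 = 720, x7 = 5040, x8 = 40320, x9 = 362880
  x10 = 3628800, x11 = 39916800, x12 = 479001600, x13 = 6227020800
  x14 = 87178291200, x15 = 1307674368000, x16 = 20922789888000, x17 = 355687428096000
  x18 = 6402373705728000, x19 = 121645100408832000, x20 = 2432902008176640000, x21 = 51090942171709440000
21! = 51090942171709440000
Bracket between powers of 2:
  2^65 = 36893488147419103232 < 51090942171709440000 <= 73786976294838206464 = 2^66
So ceil(log2(21!)) = 66


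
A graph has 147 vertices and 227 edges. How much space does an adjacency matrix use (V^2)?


Adjacency matrix: V x V grid of entries
Space = V^2 = 147^2 = 147 * 147 = 21609


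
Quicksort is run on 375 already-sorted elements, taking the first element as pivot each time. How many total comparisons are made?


Sum of comparisons per partition:
374 + 373 + ... + 1 + 0
= 375 * (375 - 1) / 2
= 375 * 374 / 2
= 70125


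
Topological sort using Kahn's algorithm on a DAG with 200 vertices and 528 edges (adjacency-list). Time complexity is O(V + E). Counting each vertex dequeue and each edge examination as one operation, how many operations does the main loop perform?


Kahn's algorithm:
  1. Compute in-degrees: O(V + E)
  2. Process queue: each vertex dequeued once (O(V))
     each edge examined once (O(E))
Total = V + E = 200 + 528 = 728


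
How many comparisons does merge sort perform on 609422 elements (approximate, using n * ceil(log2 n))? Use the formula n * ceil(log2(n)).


Recursion depth: ceil(log2(609422)) = 20
Each recursion level merges n = 609422 elements
Total = 609422 * 20 = 12188440


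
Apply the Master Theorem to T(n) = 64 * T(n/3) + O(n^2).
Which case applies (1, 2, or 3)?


The Master Theorem: T(n) = a*T(n/b) + O(n^c)
  a = 64, b = 3, c = 2
log_b(a) = log_3(64) ~ 3.786
Compare b^c with a: 3^2 = 9 < 64, so c < log_b(a).
Since c < log_b(a), Case 1 applies.
T(n) = O(n^(log_3 64)) ~ O(n^3.786)
Master Theorem case = 1


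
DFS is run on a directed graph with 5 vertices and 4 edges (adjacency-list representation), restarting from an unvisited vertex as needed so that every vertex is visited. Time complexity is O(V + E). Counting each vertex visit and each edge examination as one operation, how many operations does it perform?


A full DFS traversal processes each vertex exactly once (push/pop on stack).
Each directed edge is examined once.
V = 5, E = 4
V + E = 9


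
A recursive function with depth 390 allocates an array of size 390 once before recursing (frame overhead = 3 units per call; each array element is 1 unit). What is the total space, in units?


Array allocation: 390 units (allocated once)
Stack frames: 390 deep * 3 per frame = 1170 units
Total = 390 + 1170 = 1560


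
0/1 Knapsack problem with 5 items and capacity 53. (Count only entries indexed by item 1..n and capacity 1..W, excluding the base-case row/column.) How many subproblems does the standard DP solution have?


The DP table is indexed by (item, capacity).
Rows: 5 items
Columns: 53 capacity values (1 to W)
Total subproblems = 5 * 53 = 265


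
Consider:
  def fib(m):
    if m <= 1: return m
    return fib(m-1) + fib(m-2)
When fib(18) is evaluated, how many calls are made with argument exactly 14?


Let N(m) = number of times fib(m) is called while evaluating fib(18).
N(18) = 1 (the initial call).
N(17) = 1 (only fib(18) calls it).
For 1 <= m <= 16: fib(m) is called by fib(m+1) and fib(m+2), so
  N(m) = N(m+1) + N(m+2).
fib(0) is called only by fib(2), so N(0) = N(2).
Walk down from m=18:
  N(18)=1, N(17)=1, N(16)=2, N(15)=3, N(14)=5
N(14) = 5


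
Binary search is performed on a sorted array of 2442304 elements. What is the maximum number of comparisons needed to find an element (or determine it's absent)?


Binary search halves the search space each comparison:
  Step 1: search space = 2442304 -> 1221152
  Step 2: search space = 1221152 -> 610576
  Step 3: search space = 610576 -> 305288
  Step 4: search space = 305288 -> 152644
  Step 5: search space = 152644 -> 76322
  Step 6: search space = 76322 -> 38161
  Step 7: search space = 38161 -> 19080
  Step 8: search space = 19080 -> 9540
  Step 9: search space = 9540 -> 4770
  Step 10: search space = 4770 -> 2385
  Step 11: search space = 2385 -> 1192
  Step 12: search space = 1192 -> 596
  Step 13: search space = 596 -> 298
  Step 14: search space = 298 -> 149
  Step 15: search space = 149 -> 74
  Step 16: search space = 74 -> 37
  Step 17: search space = 37 -> 18
  Step 18: search space = 18 -> 9
  Step 19: search space = 9 -> 4
  Step 20: search space = 4 -> 2
  Step 21: search space = 2 -> 1
  Step 22: search space = 1 (final check)
Maximum comparisons = floor(log2(2442304)) + 1 = 21 + 1 = 22


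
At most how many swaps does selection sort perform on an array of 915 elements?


Each of the 914 passes places one element in its final position.
Pass 1: swap minimum into position 0
Pass 2: swap minimum of remaining into position 1
...
Pass 914: last two elements, one swap
Maximum swaps = 915 - 1 = 914


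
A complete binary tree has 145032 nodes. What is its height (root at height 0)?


In a complete binary tree, level k holds nodes 2^k .. 2^(k+1)-1 (1-indexed).
Height = floor(log2(n)) = floor(log2(145032)) = 17
Check: 2^17 = 131072 <= 145032 < 262144 = 2^18


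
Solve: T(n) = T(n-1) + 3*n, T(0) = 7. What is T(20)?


Expanding the recurrence:
T(20) = T(19) + 3*20
       = T(18) + 3*19 + 3*20
       ...
       = T(0) + 3*(1 + 2 + ... + 20)
       = 7 + 3 * 20*21/2
       = 7 + 3 * 210
       = 7 + 630 = 637


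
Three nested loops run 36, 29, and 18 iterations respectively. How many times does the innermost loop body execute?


Loop 1 (outermost): 36 iterations
Loop 2 (middle): 29 iterations per outer
Loop 3 (innermost): 18 iterations per middle
Total = 36 * 29 * 18 = 18792


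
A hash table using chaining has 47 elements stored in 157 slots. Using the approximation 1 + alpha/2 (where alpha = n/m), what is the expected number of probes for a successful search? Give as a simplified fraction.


Load factor alpha = n/m = 47/157
Expected probes = 1 + alpha/2 = 1 + 47/(2*157)
= 1 + 47/314
= 314/314 + 47/314
= 361/314


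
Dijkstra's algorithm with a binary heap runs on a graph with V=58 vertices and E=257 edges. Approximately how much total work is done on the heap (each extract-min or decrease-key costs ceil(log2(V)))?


Dijkstra with a binary heap: each vertex is extracted once, each edge may relax once.
Each heap operation costs O(log V).
V + E = 58 + 257 = 315
ceil(log2(58)) = 6 (since 2^5 = 32 < 58 <= 64 = 2^6)
Total heap work = (V+E) * ceil(log2(V)) = 315 * 6 = 1890


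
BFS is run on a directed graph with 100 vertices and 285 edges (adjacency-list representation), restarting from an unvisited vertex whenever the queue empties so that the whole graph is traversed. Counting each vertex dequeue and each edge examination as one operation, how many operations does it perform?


A full BFS traversal dequeues each vertex exactly once and examines each directed edge exactly once.
V = 100 (vertex processing cost)
E = 285 (edge examination cost)
Total operations proportional to V + E = 100 + 285 = 385


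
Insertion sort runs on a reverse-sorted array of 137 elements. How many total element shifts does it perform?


Sum of shifts = 1 + 2 + 3 + ... + 136
= 137 * 136 / 2
= 18632 / 2
= 9316


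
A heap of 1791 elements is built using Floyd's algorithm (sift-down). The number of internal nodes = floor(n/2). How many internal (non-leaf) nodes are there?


Leaf nodes occupy roughly half the array.
Sift-down is called for each internal node, starting from the last one.
Internal nodes = floor(n/2) = floor(1791/2) = 895


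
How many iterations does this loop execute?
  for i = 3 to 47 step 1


The loop variable i takes values starting at 3 and increments by 1 each iteration.
Sequence: i = 3, 4, 5, 6, 7, 8, 9, 10, 11, ...
The upper bound 47 is inclusive, so the count is floor((last - first) / step) + 1:
floor((47 - 3) / 1) + 1 = floor(44/1) + 1 = 44 + 1 = 45


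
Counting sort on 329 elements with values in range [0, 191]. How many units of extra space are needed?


Output array size: 329 (to store sorted result)
Count array size: 192 (one slot per possible value, range 0 to 191)
Total extra space = 329 + 192 = 521


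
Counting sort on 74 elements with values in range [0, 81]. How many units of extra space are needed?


Output array size: 74 (to store sorted result)
Count array size: 82 (one slot per possible value, range 0 to 81)
Total extra space = 74 + 82 = 156


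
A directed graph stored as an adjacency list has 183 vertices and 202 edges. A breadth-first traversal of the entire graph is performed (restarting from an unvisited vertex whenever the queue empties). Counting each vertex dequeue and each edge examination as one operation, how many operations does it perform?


A full BFS traversal dequeues each vertex once and examines each edge once.
Vertex visits: 183
Edge visits: 202
V + E = 183 + 202 = 385


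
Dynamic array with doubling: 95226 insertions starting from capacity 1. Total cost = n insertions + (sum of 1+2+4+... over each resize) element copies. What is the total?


n = 95226
Insertion costs: 95226
Resizes copy 1, 2, 4, ... up to the largest power of 2 that is <= n-1 = 95225, i.e. 65536.
Copy costs = 1 + 2 + 4 + 8 + 16 + 32 + 64 + 128 + 256 + 512 + 1024 + 2048 + 4096 + 8192 + 16384 + 32768 + 65536 = 131071
Total = 95226 + 131071 = 226297


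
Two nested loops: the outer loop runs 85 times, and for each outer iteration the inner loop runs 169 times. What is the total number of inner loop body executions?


Outer loop: 85 iterations
Inner loop: 169 iterations per outer iteration
Total = 85 * 169 = 14365


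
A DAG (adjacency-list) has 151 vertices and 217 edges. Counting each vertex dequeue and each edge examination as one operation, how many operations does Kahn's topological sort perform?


V = 151 (vertex processing)
E = 217 (edge processing)
V + E = 151 + 217 = 368


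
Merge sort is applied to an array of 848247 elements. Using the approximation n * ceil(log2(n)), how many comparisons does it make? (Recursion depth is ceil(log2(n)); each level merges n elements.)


Merge sort divides the array into halves recursively.
Number of levels = ceil(log2(848247)) = 20
At each level, approximately n = 848247 comparisons are needed for merging.
Total comparisons ~ n * ceil(log2(n)) = 848247 * 20 = 16964940


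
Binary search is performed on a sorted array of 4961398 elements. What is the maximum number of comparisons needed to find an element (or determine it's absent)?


Binary search halves the search space each comparison:
  Step 1: search space = 4961398 -> 2480699
  Step 2: search space = 2480699 -> 1240349
  Step 3: search space = 1240349 -> 620174
  Step 4: search space = 620174 -> 310087
  Step 5: search space = 310087 -> 155043
  Step 6: search space = 155043 -> 77521
  Step 7: search space = 77521 -> 38760
  Step 8: search space = 38760 -> 19380
  Step 9: search space = 19380 -> 9690
  Step 10: search space = 9690 -> 4845
  Step 11: search space = 4845 -> 2422
  Step 12: search space = 2422 -> 1211
  Step 13: search space = 1211 -> 605
  Step 14: search space = 605 -> 302
  Step 15: search space = 302 -> 151
  Step 16: search space = 151 -> 75
  Step 17: search space = 75 -> 37
  Step 18: search space = 37 -> 18
  Step 19: search space = 18 -> 9
  Step 20: search space = 9 -> 4
  Step 21: search space = 4 -> 2
  Step 22: search space = 2 -> 1
  Step 23: search space = 1 (final check)
Maximum comparisons = floor(log2(4961398)) + 1 = 22 + 1 = 23


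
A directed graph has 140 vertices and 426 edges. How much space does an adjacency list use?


Adjacency list: one list head per vertex + one entry per edge
Vertex heads: 140
Edge entries: 426
Total = 140 + 426 = 566


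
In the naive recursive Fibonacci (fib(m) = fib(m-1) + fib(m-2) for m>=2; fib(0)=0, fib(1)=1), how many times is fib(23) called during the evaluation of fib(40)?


Let N(m) = number of times fib(m) is called while evaluating fib(40).
N(40) = 1 (the initial call).
N(39) = 1 (only fib(40) calls it).
For 1 <= m <= 38: fib(m) is called by fib(m+1) and fib(m+2), so
  N(m) = N(m+1) + N(m+2).
fib(0) is called only by fib(2), so N(0) = N(2).
Walk down from m=40:
  N(40)=1, N(39)=1, N(38)=2, N(37)=3, N(36)=5, N(35)=8, N(34)=13, N(33)=21, N(32)=34, N(31)=55, N(30)=89, N(29)=144, N(28)=233, N(27)=377, N(26)=610, N(25)=987, N(24)=1597, N(23)=2584
N(23) = 2584


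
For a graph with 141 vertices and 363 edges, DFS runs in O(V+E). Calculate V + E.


A full DFS traversal visits each vertex once and examines each edge once.
V = 141
E = 363
Sum = 141 + 363 = 504


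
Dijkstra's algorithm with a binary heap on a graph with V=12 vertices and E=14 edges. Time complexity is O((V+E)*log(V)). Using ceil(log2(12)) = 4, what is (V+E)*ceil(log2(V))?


Dijkstra with a binary heap: each vertex is extracted once, each edge may relax once.
Each heap operation costs O(log V).
V + E = 12 + 14 = 26
ceil(log2(12)) = 4 (since 2^3 = 8 < 12 <= 16 = 2^4)
Total heap work = (V+E) * ceil(log2(V)) = 26 * 4 = 104


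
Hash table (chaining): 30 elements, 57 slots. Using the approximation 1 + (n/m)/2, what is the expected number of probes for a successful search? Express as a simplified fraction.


Computing expected probes:
alpha = 30/57
= 1 + alpha/2
= 1 + 30/(2*57)
= (2*57 + 30) / (2*57)
= 144/114 = 24/19


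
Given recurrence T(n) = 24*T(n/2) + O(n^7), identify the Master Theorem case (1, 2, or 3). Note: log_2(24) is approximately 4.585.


Master Theorem parameters: a=24, b=2, c=7
log_b(a) = 4.585
Compare b^c with a: 2^7 = 128 > 24, so c > log_b(a).
Comparing c=7 vs log_b(a)=4.585:
7 > 4.585 => Case 3
Result: T(n) = O(n^7)
Master Theorem case = 3


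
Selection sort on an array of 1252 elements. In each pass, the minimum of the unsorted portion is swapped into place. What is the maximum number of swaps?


Selection sort performs one swap per pass:
  Pass 1: find min in positions 0 to 1251, swap with position 0
  Pass 2: find min in positions 1 to 1251, swap with position 1
  Pass 3: find min in positions 2 to 1251, swap with position 2
  Pass 4: find min in positions 3 to 1251, swap with position 3
  Pass 5: find min in positions 4 to 1251, swap with position 4
  ... (1246 more passes)
Total passes (and swaps) = n - 1 = 1252 - 1 = 1251


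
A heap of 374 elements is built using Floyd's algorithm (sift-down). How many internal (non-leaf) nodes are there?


Leaf nodes occupy roughly half the array.
Sift-down is called for each internal node, starting from the last one.
Internal nodes = floor(n/2) = floor(374/2) = 187


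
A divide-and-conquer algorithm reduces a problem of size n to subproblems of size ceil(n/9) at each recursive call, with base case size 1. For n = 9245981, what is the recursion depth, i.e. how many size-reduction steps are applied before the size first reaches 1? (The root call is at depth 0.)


Each step divides the size by 9 (rounding up); after k steps the size is ceil(n/9^k), which equals 1 exactly when 9^k >= n.
So the depth is the smallest k with 9^k >= 9245981, i.e. ceil(log_9(9245981)).
9^7 = 4782969 < 9245981 <= 43046721 = 9^8
Recursion depth = 8


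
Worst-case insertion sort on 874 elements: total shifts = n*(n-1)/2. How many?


Sum of shifts = 1 + 2 + 3 + ... + 873
= 874 * 873 / 2
= 763002 / 2
= 381501


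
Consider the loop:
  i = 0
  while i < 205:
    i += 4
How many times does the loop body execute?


Starting at i = 0, each iteration adds 4.
Iterations until i >= 205:
  Iteration 1: i = 0 -> i = 4
  Iteration 2: i = 4 -> i = 8
  Iteration 3: i = 8 -> i = 12
  Iteration 4: i = 12 -> i = 16
  Iteration 5: i = 16 -> i = 20
  Iteration 6: i = 20 -> i = 24
  Iteration 7: i = 24 -> i = 28
  Iteration 8: i = 28 -> i = 32
  ... continuing ...
Total iterations = ceil(205/4) = 52


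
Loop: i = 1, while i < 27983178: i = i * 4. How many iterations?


i multiplies by 4 each step:
i = 1 -> 4 -> 16 -> 64 -> 256 -> 1024 -> 4096 -> 16384 -> 65536 -> 262144 -> 1048576 -> 4194304 -> 16777216 -> 67108864 (stop)
Iterations = ceil(log_4(27983178)) = 13


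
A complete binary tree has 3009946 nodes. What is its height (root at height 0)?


In a complete binary tree, level k holds nodes 2^k .. 2^(k+1)-1 (1-indexed).
Height = floor(log2(n)) = floor(log2(3009946)) = 21
Check: 2^21 = 2097152 <= 3009946 < 4194304 = 2^22


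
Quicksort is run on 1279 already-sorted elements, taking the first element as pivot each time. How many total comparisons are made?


Sum of comparisons per partition:
1278 + 1277 + ... + 1 + 0
= 1279 * (1279 - 1) / 2
= 1279 * 1278 / 2
= 817281


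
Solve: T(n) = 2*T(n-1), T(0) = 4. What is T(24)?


Unrolling:
T(24) = 2*T(23) = 2^2*T(22) = ... = 2^24*T(0)
= 2^24 * 4
= 16777216 * 4 = 67108864


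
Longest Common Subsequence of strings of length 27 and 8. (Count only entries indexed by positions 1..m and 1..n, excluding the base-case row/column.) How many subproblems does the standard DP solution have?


DP table indexed by positions in both strings.
First string: 27 positions
Second string: 8 positions
Total = 27 * 8 = 216


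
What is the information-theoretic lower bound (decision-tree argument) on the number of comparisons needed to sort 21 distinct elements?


A binary decision tree of height h has at most 2^h leaves and needs at least n! of them, so h >= ceil(log2(n!)).
Compute 21! as a running product:
  x2 = 2, x3 = 6, x4 = 24, x5 = 120
  x6 = 720, x7 = 5040, x8 = 40320, x9 = 362880
  x10 = 3628800, x11 = 39916800, x12 = 479001600, x13 = 6227020800
  x14 = 87178291200, x15 = 1307674368000, x16 = 20922789888000, x17 = 355687428096000
  x18 = 6402373705728000, x19 = 121645100408832000, x20 = 2432902008176640000, x21 = 51090942171709440000
21! = 51090942171709440000
Bracket between powers of 2:
  2^65 = 36893488147419103232 < 51090942171709440000 <= 73786976294838206464 = 2^66
So ceil(log2(21!)) = 66


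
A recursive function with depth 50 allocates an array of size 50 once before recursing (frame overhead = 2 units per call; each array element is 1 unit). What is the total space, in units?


Array allocation: 50 units (allocated once)
Stack frames: 50 deep * 2 per frame = 100 units
Total = 50 + 100 = 150


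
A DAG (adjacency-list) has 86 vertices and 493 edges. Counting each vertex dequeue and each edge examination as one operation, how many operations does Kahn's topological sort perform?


V = 86 (vertex processing)
E = 493 (edge processing)
V + E = 86 + 493 = 579


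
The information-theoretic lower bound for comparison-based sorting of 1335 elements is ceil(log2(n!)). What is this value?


A binary decision tree of height h has at most 2^h leaves and needs at least n! of them, so h >= ceil(log2(n!)).
1335! is far too large to multiply out, so use Stirling's series:
  ln(n!) ~ n ln n - n + (1/2) ln(2 pi n) + 1/(12n)  (error below 1/(360 n^3), negligible here)
  ln(1335) = 7.1966866
  n ln n = 1335 * 7.1966866 = 9607.5766
  (1/2) ln(2 pi * 1335) = (1/2) ln(8388.0524) = 4.5173
  1/(12*1335) = 0.0001
  ln(1335!) ~ 9607.5766 - 1335 + 4.5173 + 0.0001 = 8277.0940
Convert to base 2: log2(1335!) = 8277.0940 / ln 2 = 8277.0940 / 0.69314718 = 11941.3225
ceil(11941.3225) = 11942


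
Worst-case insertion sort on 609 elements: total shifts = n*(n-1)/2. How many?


Sum of shifts = 1 + 2 + 3 + ... + 608
= 609 * 608 / 2
= 370272 / 2
= 185136


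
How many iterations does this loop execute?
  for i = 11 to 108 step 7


The loop variable i takes values starting at 11 and increments by 7 each iteration.
Sequence: i = 11, 18, 25, 32, 39, 46, 53, 60, 67, ...
The upper bound 108 is inclusive, so the count is floor((last - first) / step) + 1:
floor((108 - 11) / 7) + 1 = floor(97/7) + 1 = 13 + 1 = 14


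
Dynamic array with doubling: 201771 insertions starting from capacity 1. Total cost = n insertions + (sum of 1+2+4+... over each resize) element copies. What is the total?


n = 201771
Insertion costs: 201771
Resizes copy 1, 2, 4, ... up to the largest power of 2 that is <= n-1 = 201770, i.e. 131072.
Copy costs = 1 + 2 + 4 + 8 + 16 + 32 + 64 + 128 + 256 + 512 + 1024 + 2048 + 4096 + 8192 + 16384 + 32768 + 65536 + 131072 = 262143
Total = 201771 + 262143 = 463914


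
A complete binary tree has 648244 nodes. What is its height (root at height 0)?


In a complete binary tree, level k holds nodes 2^k .. 2^(k+1)-1 (1-indexed).
Height = floor(log2(n)) = floor(log2(648244)) = 19
Check: 2^19 = 524288 <= 648244 < 1048576 = 2^20


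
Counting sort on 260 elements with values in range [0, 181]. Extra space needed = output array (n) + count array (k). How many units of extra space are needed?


Output array size: 260 (to store sorted result)
Count array size: 182 (one slot per possible value, range 0 to 181)
Total extra space = 260 + 182 = 442


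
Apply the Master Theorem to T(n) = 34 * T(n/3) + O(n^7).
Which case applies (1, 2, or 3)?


The Master Theorem: T(n) = a*T(n/b) + O(n^c)
  a = 34, b = 3, c = 7
log_b(a) = log_3(34) ~ 3.21
Compare b^c with a: 3^7 = 2187 > 34, so c > log_b(a).
Since c > log_b(a), Case 3 applies.
T(n) = O(n^7)
Master Theorem case = 3


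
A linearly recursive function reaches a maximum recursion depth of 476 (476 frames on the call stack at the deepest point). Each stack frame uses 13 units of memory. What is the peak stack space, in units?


Maximum recursion depth = 476 frames
Memory per frame = 13 units
Total stack space = depth * frame_size
= 476 * 13 = 6188


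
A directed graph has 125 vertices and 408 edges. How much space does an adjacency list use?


Adjacency list: one list head per vertex + one entry per edge
Vertex heads: 125
Edge entries: 408
Total = 125 + 408 = 533


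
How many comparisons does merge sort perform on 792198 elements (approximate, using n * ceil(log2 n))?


Recursion depth: ceil(log2(792198)) = 20
Each recursion level merges n = 792198 elements
Total = 792198 * 20 = 15843960


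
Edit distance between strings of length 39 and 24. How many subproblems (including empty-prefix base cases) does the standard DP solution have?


The table includes base cases (empty prefixes).
Rows: (m+1) = 40
Columns: (n+1) = 25
Total = 40 * 25 = 1000


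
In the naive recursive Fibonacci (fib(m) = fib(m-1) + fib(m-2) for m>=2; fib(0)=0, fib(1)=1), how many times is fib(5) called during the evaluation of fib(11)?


Let N(m) = number of times fib(m) is called while evaluating fib(11).
N(11) = 1 (the initial call).
N(10) = 1 (only fib(11) calls it).
For 1 <= m <= 9: fib(m) is called by fib(m+1) and fib(m+2), so
  N(m) = N(m+1) + N(m+2).
fib(0) is called only by fib(2), so N(0) = N(2).
Walk down from m=11:
  N(11)=1, N(10)=1, N(9)=2, N(8)=3, N(7)=5, N(6)=8, N(5)=13
N(5) = 13


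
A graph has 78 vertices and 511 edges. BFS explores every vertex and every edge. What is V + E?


A full BFS traversal dequeues each vertex once and examines each edge once.
Vertex visits: 78
Edge visits: 511
V + E = 78 + 511 = 589


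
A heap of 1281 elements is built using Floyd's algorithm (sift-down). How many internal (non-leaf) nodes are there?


Leaf nodes occupy roughly half the array.
Sift-down is called for each internal node, starting from the last one.
Internal nodes = floor(n/2) = floor(1281/2) = 640


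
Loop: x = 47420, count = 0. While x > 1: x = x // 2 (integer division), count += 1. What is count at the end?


The variable x halves each step:
x = 47420 -> 23710 -> 11855 -> 5927 -> 2963 -> 1481 -> 740 -> 370 -> 185 -> 92 -> 46 -> 23 -> 11 -> 5 -> 2 -> 1
Number of halvings = floor(log2(47420)) = 15


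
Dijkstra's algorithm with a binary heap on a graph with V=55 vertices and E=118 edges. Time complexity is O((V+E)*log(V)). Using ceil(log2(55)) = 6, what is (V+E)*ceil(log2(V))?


Dijkstra with a binary heap: each vertex is extracted once, each edge may relax once.
Each heap operation costs O(log V).
V + E = 55 + 118 = 173
ceil(log2(55)) = 6 (since 2^5 = 32 < 55 <= 64 = 2^6)
Total heap work = (V+E) * ceil(log2(V)) = 173 * 6 = 1038


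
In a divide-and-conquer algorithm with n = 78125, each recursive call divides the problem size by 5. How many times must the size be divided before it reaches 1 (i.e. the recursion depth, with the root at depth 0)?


Number of divisions = log_5(78125)
Sizes: 78125 -> 15625 -> 3125 -> 625 -> 125 -> 25 -> 5 -> 1 (7 divisions)
Recursion depth = 7


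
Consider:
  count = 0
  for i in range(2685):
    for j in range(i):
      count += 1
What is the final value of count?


For each i, the inner loop runs i times:
  i=0: inner runs 0 times
  i=1: inner runs 1 time
  i=2: inner runs 2 times
  i=3: inner runs 3 times
  i=4: inner runs 4 times
  i=5: inner runs 5 times
  i=6: inner runs 6 times
  i=7: inner runs 7 times
  ...
Total = 0 + 1 + 2 + ... + 2684 = 2685*(2685-1)/2 = 3603270


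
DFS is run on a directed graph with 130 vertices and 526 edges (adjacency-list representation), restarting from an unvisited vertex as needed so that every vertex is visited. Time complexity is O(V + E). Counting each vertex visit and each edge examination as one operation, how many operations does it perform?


A full DFS traversal processes each vertex exactly once (push/pop on stack).
Each directed edge is examined once.
V = 130, E = 526
V + E = 656


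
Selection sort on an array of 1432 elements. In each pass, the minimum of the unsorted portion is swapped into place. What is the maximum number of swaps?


Selection sort performs one swap per pass:
  Pass 1: find min in positions 0 to 1431, swap with position 0
  Pass 2: find min in positions 1 to 1431, swap with position 1
  Pass 3: find min in positions 2 to 1431, swap with position 2
  Pass 4: find min in positions 3 to 1431, swap with position 3
  Pass 5: find min in positions 4 to 1431, swap with position 4
  ... (1426 more passes)
Total passes (and swaps) = n - 1 = 1432 - 1 = 1431


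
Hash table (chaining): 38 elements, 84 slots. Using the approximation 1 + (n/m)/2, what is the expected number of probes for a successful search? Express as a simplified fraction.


Computing expected probes:
alpha = 38/84
= 1 + alpha/2
= 1 + 38/(2*84)
= (2*84 + 38) / (2*84)
= 206/168 = 103/84


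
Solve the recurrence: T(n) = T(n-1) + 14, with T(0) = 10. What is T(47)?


Unrolling the recurrence:
T(47) = T(46) + 14
       = T(45) + 14 + 14
       = T(44) + 14*3
       ...
       = T(0) + 14*47
       = 10 + 658 = 668


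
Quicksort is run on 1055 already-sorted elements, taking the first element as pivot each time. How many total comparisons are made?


Sum of comparisons per partition:
1054 + 1053 + ... + 1 + 0
= 1055 * (1055 - 1) / 2
= 1055 * 1054 / 2
= 555985


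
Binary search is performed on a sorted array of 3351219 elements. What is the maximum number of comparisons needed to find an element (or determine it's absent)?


Binary search halves the search space each comparison:
  Step 1: search space = 3351219 -> 1675609
  Step 2: search space = 1675609 -> 837804
  Step 3: search space = 837804 -> 418902
  Step 4: search space = 418902 -> 209451
  Step 5: search space = 209451 -> 104725
  Step 6: search space = 104725 -> 52362
  Step 7: search space = 52362 -> 26181
  Step 8: search space = 26181 -> 13090
  Step 9: search space = 13090 -> 6545
  Step 10: search space = 6545 -> 3272
  Step 11: search space = 3272 -> 1636
  Step 12: search space = 1636 -> 818
  Step 13: search space = 818 -> 409
  Step 14: search space = 409 -> 204
  Step 15: search space = 204 -> 102
  Step 16: search space = 102 -> 51
  Step 17: search space = 51 -> 25
  Step 18: search space = 25 -> 12
  Step 19: search space = 12 -> 6
  Step 20: search space = 6 -> 3
  Step 21: search space = 3 -> 1
  Step 22: search space = 1 (final check)
Maximum comparisons = floor(log2(3351219)) + 1 = 21 + 1 = 22
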